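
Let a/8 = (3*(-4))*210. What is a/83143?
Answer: -20160/83143 ≈ -0.24247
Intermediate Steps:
a = -20160 (a = 8*((3*(-4))*210) = 8*(-12*210) = 8*(-2520) = -20160)
a/83143 = -20160/83143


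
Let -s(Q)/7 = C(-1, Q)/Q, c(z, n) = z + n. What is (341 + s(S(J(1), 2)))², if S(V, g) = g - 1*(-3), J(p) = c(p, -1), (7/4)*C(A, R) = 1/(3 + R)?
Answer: 11621281/100 ≈ 1.1621e+5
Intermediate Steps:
C(A, R) = 4/(7*(3 + R))
c(z, n) = n + z
J(p) = -1 + p
S(V, g) = 3 + g (S(V, g) = g + 3 = 3 + g)
s(Q) = -4/(Q*(3 + Q)) (s(Q) = -7*4/(7*(3 + Q))/Q = -4/(Q*(3 + Q)))
(341 + s(S(J(1), 2)))² = (341 - 4/((3 + 2)*(3 + (3 + 2))))² = (341 - 4/(5*(3 + 5)))² = (341 - 4*⅕/8)² = (341 - 4*⅕*⅛)² = (341 - ⅒)² = (3409/10)² = 11621281/100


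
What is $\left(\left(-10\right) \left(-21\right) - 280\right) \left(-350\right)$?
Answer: $24500$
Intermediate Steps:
$\left(\left(-10\right) \left(-21\right) - 280\right) \left(-350\right) = \left(210 - 280\right) \left(-350\right) = \left(-70\right) \left(-350\right) = 24500$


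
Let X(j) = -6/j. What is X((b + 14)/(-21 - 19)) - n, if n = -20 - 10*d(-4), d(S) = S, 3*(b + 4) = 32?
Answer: -260/31 ≈ -8.3871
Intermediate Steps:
b = 20/3 (b = -4 + (⅓)*32 = -4 + 32/3 = 20/3 ≈ 6.6667)
n = 20 (n = -20 - 10*(-4) = -20 + 40 = 20)
X((b + 14)/(-21 - 19)) - n = -6*(-21 - 19)/(20/3 + 14) - 1*20 = -6/((62/3)/(-40)) - 20 = -6/((62/3)*(-1/40)) - 20 = -6/(-31/60) - 20 = -6*(-60/31) - 20 = 360/31 - 20 = -260/31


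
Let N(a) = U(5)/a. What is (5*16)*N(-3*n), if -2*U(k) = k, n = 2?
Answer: 100/3 ≈ 33.333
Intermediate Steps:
U(k) = -k/2
N(a) = -5/(2*a) (N(a) = (-½*5)/a = -5/(2*a))
(5*16)*N(-3*n) = (5*16)*(-5/(2*((-3*2)))) = 80*(-5/2/(-6)) = 80*(-5/2*(-⅙)) = 80*(5/12) = 100/3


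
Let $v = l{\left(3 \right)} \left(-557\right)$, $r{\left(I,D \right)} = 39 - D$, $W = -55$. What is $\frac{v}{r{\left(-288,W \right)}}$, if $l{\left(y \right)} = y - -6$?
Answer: $- \frac{5013}{94} \approx -53.33$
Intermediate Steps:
$l{\left(y \right)} = 6 + y$ ($l{\left(y \right)} = y + 6 = 6 + y$)
$v = -5013$ ($v = \left(6 + 3\right) \left(-557\right) = 9 \left(-557\right) = -5013$)
$\frac{v}{r{\left(-288,W \right)}} = - \frac{5013}{39 - -55} = - \frac{5013}{39 + 55} = - \frac{5013}{94}$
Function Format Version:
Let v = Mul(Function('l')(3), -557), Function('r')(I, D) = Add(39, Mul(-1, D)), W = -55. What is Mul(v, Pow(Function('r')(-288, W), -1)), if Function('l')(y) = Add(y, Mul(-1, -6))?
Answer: Rational(-5013, 94) ≈ -53.330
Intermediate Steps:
Function('l')(y) = Add(6, y) (Function('l')(y) = Add(y, 6) = Add(6, y))
v = -5013 (v = Mul(Add(6, 3), -557) = Mul(9, -557) = -5013)
Mul(v, Pow(Function('r')(-288, W), -1)) = Mul(-5013, Pow(Add(39, Mul(-1, -55)), -1)) = Mul(-5013, Pow(Add(39, 55), -1)) = Mul(-5013, Pow(94, -1)) = Mul(-5013, Rational(1, 94)) = Rational(-5013, 94)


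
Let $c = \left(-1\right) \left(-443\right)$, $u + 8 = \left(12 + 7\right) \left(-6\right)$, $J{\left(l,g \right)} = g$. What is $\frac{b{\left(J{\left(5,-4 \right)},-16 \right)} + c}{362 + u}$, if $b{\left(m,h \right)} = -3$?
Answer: $\frac{11}{6} \approx 1.8333$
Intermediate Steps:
$u = -122$ ($u = -8 + \left(12 + 7\right) \left(-6\right) = -8 + 19 \left(-6\right) = -8 - 114 = -122$)
$c = 443$
$\frac{b{\left(J{\left(5,-4 \right)},-16 \right)} + c}{362 + u} = \frac{-3 + 443}{362 - 122} = \frac{440}{240} = 440 \cdot \frac{1}{240} = \frac{11}{6}$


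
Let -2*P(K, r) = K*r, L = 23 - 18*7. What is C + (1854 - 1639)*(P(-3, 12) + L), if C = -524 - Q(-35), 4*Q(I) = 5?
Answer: -75201/4 ≈ -18800.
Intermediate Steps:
L = -103 (L = 23 - 126 = -103)
Q(I) = 5/4 (Q(I) = (¼)*5 = 5/4)
P(K, r) = -K*r/2
C = -2101/4 (C = -524 - 1*5/4 = -524 - 5/4 = -2101/4 ≈ -525.25)
C + (1854 - 1639)*(P(-3, 12) + L) = -2101/4 + (1854 - 1639)*(-½*(-3)*12 - 103) = -2101/4 + 215*(18 - 103) = -2101/4 + 215*(-85) = -2101/4 - 18275 = -75201/4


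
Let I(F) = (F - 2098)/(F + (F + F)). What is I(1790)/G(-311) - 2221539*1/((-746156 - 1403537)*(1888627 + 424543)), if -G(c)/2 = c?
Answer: -76207109931101/830459902824767670 ≈ -9.1765e-5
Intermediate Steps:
I(F) = (-2098 + F)/(3*F) (I(F) = (-2098 + F)/(F + 2*F) = (-2098 + F)/((3*F)) = (-2098 + F)*(1/(3*F)) = (-2098 + F)/(3*F))
G(c) = -2*c
I(1790)/G(-311) - 2221539*1/((-746156 - 1403537)*(1888627 + 424543)) = ((⅓)*(-2098 + 1790)/1790)/((-2*(-311))) - 2221539*1/((-746156 - 1403537)*(1888627 + 424543)) = ((⅓)*(1/1790)*(-308))/622 - 2221539/((-2149693*2313170)) = -154/2685*1/622 - 2221539/(-4972605356810) = -77/835035 - 2221539*(-1/4972605356810) = -77/835035 + 2221539/4972605356810 = -76207109931101/830459902824767670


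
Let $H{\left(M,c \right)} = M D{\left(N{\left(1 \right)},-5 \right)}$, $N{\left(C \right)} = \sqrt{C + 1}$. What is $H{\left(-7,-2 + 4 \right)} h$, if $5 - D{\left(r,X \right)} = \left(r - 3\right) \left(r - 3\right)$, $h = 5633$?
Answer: $236586 - 236586 \sqrt{2} \approx -97997.0$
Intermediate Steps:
$N{\left(C \right)} = \sqrt{1 + C}$
$D{\left(r,X \right)} = 5 - \left(-3 + r\right)^{2}$ ($D{\left(r,X \right)} = 5 - \left(r - 3\right) \left(r - 3\right) = 5 - \left(-3 + r\right) \left(-3 + r\right) = 5 - \left(-3 + r\right)^{2}$)
$H{\left(M,c \right)} = M \left(5 - \left(-3 + \sqrt{2}\right)^{2}\right)$ ($H{\left(M,c \right)} = M \left(5 - \left(-3 + \sqrt{1 + 1}\right)^{2}\right) = M \left(5 - \left(-3 + \sqrt{2}\right)^{2}\right)$)
$H{\left(-7,-2 + 4 \right)} h = 6 \left(-7\right) \left(-1 + \sqrt{2}\right) 5633 = \left(42 - 42 \sqrt{2}\right) 5633 = 236586 - 236586 \sqrt{2}$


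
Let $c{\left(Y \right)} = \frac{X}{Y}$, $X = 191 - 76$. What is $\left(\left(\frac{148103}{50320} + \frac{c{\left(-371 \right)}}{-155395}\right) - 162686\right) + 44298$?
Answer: $- \frac{68687619491094253}{580205148880} \approx -1.1839 \cdot 10^{5}$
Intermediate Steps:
$X = 115$ ($X = 191 - 76 = 115$)
$c{\left(Y \right)} = \frac{115}{Y}$
$\left(\left(\frac{148103}{50320} + \frac{c{\left(-371 \right)}}{-155395}\right) - 162686\right) + 44298 = \left(\left(\frac{148103}{50320} + \frac{115 \frac{1}{-371}}{-155395}\right) - 162686\right) + 44298 = \left(\left(148103 \cdot \frac{1}{50320} + 115 \left(- \frac{1}{371}\right) \left(- \frac{1}{155395}\right)\right) - 162686\right) + 44298 = \left(\left(\frac{148103}{50320} - - \frac{23}{11530309}\right) - 162686\right) + 44298 = \left(\left(\frac{148103}{50320} + \frac{23}{11530309}\right) - 162686\right) + 44298 = \left(\frac{1707674511187}{580205148880} - 162686\right) + 44298 = - \frac{94389547176180493}{580205148880} + 44298 = - \frac{68687619491094253}{580205148880}$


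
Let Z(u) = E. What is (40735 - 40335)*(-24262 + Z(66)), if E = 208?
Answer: -9621600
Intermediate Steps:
Z(u) = 208
(40735 - 40335)*(-24262 + Z(66)) = (40735 - 40335)*(-24262 + 208) = 400*(-24054) = -9621600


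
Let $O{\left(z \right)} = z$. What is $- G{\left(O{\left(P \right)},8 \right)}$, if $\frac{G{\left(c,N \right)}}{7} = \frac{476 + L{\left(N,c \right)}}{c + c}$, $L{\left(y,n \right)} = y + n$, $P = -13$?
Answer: $\frac{3297}{26} \approx 126.81$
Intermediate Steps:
$L{\left(y,n \right)} = n + y$
$G{\left(c,N \right)} = \frac{7 \left(476 + N + c\right)}{2 c}$ ($G{\left(c,N \right)} = 7 \frac{476 + \left(c + N\right)}{c + c} = 7 \frac{476 + \left(N + c\right)}{2 c} = 7 \left(476 + N + c\right) \frac{1}{2 c} = 7 \frac{476 + N + c}{2 c} = \frac{7 \left(476 + N + c\right)}{2 c}$)
$- G{\left(O{\left(P \right)},8 \right)} = - \frac{7 \left(476 + 8 - 13\right)}{2 \left(-13\right)} = - \frac{7 \left(-1\right) 471}{2 \cdot 13} = \left(-1\right) \left(- \frac{3297}{26}\right) = \frac{3297}{26}$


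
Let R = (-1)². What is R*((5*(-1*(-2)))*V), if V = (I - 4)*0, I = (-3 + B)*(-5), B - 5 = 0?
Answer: 0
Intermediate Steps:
B = 5 (B = 5 + 0 = 5)
I = -10 (I = (-3 + 5)*(-5) = 2*(-5) = -10)
R = 1
V = 0 (V = (-10 - 4)*0 = -14*0 = 0)
R*((5*(-1*(-2)))*V) = 1*((5*(-1*(-2)))*0) = 1*((5*2)*0) = 1*(10*0) = 1*0 = 0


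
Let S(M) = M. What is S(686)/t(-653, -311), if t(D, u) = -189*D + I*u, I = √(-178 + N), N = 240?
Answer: 84664062/15225759187 + 213346*√62/15225759187 ≈ 0.0056709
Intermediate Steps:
I = √62 (I = √(-178 + 240) = √62 ≈ 7.8740)
t(D, u) = -189*D + u*√62 (t(D, u) = -189*D + √62*u = -189*D + u*√62)
S(686)/t(-653, -311) = 686/(-189*(-653) - 311*√62) = 686/(123417 - 311*√62)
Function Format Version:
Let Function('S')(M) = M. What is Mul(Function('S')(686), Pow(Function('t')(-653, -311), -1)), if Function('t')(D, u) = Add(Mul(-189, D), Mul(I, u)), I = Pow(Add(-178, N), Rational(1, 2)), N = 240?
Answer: Add(Rational(84664062, 15225759187), Mul(Rational(213346, 15225759187), Pow(62, Rational(1, 2)))) ≈ 0.0056709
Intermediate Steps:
I = Pow(62, Rational(1, 2)) (I = Pow(Add(-178, 240), Rational(1, 2)) = Pow(62, Rational(1, 2)) ≈ 7.8740)
Function('t')(D, u) = Add(Mul(-189, D), Mul(u, Pow(62, Rational(1, 2)))) (Function('t')(D, u) = Add(Mul(-189, D), Mul(Pow(62, Rational(1, 2)), u)) = Add(Mul(-189, D), Mul(u, Pow(62, Rational(1, 2)))))
Mul(Function('S')(686), Pow(Function('t')(-653, -311), -1)) = Mul(686, Pow(Add(Mul(-189, -653), Mul(-311, Pow(62, Rational(1, 2)))), -1)) = Mul(686, Pow(Add(123417, Mul(-311, Pow(62, Rational(1, 2)))), -1))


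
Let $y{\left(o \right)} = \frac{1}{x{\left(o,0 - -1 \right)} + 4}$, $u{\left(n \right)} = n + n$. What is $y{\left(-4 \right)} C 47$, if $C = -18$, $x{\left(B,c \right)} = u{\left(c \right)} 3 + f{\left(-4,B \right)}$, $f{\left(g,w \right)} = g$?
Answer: $-141$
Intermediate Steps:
$u{\left(n \right)} = 2 n$
$x{\left(B,c \right)} = -4 + 6 c$ ($x{\left(B,c \right)} = 2 c 3 - 4 = 6 c - 4 = -4 + 6 c$)
$y{\left(o \right)} = \frac{1}{6}$ ($y{\left(o \right)} = \frac{1}{\left(-4 + 6 \left(0 - -1\right)\right) + 4} = \frac{1}{\left(-4 + 6 \left(0 + 1\right)\right) + 4} = \frac{1}{\left(-4 + 6 \cdot 1\right) + 4} = \frac{1}{\left(-4 + 6\right) + 4} = \frac{1}{2 + 4} = \frac{1}{6}$)
$y{\left(-4 \right)} C 47 = \frac{1}{6} \left(-18\right) 47 = \left(-3\right) 47 = -141$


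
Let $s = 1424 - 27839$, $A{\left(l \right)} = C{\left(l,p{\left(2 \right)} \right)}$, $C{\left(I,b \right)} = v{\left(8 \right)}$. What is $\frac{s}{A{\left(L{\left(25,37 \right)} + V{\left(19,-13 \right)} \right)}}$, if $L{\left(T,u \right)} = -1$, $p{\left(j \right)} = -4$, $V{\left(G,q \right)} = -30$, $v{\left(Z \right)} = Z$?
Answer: $- \frac{26415}{8} \approx -3301.9$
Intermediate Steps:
$C{\left(I,b \right)} = 8$
$A{\left(l \right)} = 8$
$s = -26415$ ($s = 1424 - 27839 = -26415$)
$\frac{s}{A{\left(L{\left(25,37 \right)} + V{\left(19,-13 \right)} \right)}} = - \frac{26415}{8}$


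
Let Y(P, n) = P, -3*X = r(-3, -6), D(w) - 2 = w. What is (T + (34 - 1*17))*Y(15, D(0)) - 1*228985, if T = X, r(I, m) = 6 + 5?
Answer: -228785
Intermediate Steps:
r(I, m) = 11
D(w) = 2 + w
X = -11/3 (X = -1/3*11 = -11/3 ≈ -3.6667)
T = -11/3 ≈ -3.6667
(T + (34 - 1*17))*Y(15, D(0)) - 1*228985 = (-11/3 + (34 - 1*17))*15 - 1*228985 = (-11/3 + (34 - 17))*15 - 228985 = (-11/3 + 17)*15 - 228985 = (40/3)*15 - 228985 = 200 - 228985 = -228785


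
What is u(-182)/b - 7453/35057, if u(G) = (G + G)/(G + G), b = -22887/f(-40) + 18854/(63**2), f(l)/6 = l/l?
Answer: -225670365695/1060186537201 ≈ -0.21286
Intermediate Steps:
f(l) = 6 (f(l) = 6*(l/l) = 6*1 = 6)
b = -30241793/7938 (b = -22887/6 + 18854/(63**2) = -22887*1/6 + 18854/3969 = -7629/2 + 18854*(1/3969) = -7629/2 + 18854/3969 = -30241793/7938 ≈ -3809.8)
u(G) = 1 (u(G) = (2*G)/((2*G)) = (2*G)*(1/(2*G)) = 1)
u(-182)/b - 7453/35057 = 1/(-30241793/7938) - 7453/35057 = 1*(-7938/30241793) - 7453*1/35057 = -7938/30241793 - 7453/35057 = -225670365695/1060186537201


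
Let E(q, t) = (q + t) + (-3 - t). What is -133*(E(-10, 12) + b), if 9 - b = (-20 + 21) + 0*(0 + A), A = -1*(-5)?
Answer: 665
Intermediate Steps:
A = 5
E(q, t) = -3 + q
b = 8 (b = 9 - ((-20 + 21) + 0*(0 + 5)) = 9 - (1 + 0*5) = 9 - (1 + 0) = 9 - 1*1 = 9 - 1 = 8)
-133*(E(-10, 12) + b) = -133*((-3 - 10) + 8) = -133*(-13 + 8) = -133*(-5) = 665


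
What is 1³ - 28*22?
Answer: -615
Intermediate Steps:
1³ - 28*22 = 1 - 616 = -615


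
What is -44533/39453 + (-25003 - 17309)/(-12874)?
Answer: 13366067/6194121 ≈ 2.1579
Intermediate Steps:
-44533/39453 + (-25003 - 17309)/(-12874) = -44533*1/39453 - 42312*(-1/12874) = -44533/39453 + 516/157 = 13366067/6194121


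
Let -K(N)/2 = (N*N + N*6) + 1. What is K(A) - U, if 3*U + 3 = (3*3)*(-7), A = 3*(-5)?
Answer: -250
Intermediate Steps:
A = -15
K(N) = -2 - 12*N - 2*N² (K(N) = -2*((N*N + N*6) + 1) = -2*((N² + 6*N) + 1) = -2*(1 + N² + 6*N) = -2 - 12*N - 2*N²)
U = -22 (U = -1 + ((3*3)*(-7))/3 = -1 + (9*(-7))/3 = -1 + (⅓)*(-63) = -1 - 21 = -22)
K(A) - U = (-2 - 12*(-15) - 2*(-15)²) - 1*(-22) = (-2 + 180 - 2*225) + 22 = (-2 + 180 - 450) + 22 = -272 + 22 = -250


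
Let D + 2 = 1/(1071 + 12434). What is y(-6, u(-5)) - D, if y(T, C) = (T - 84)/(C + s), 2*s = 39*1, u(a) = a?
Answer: -1647639/391645 ≈ -4.2070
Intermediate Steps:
D = -27009/13505 (D = -2 + 1/(1071 + 12434) = -2 + 1/13505 = -27009/13505 ≈ -1.9999)
s = 39/2 (s = (39*1)/2 = (½)*39 = 39/2 ≈ 19.500)
y(T, C) = (-84 + T)/(39/2 + C) (y(T, C) = (T - 84)/(C + 39/2) = (-84 + T)/(39/2 + C))
y(-6, u(-5)) - D = 2*(-84 - 6)/(39 + 2*(-5)) - 1*(-27009/13505) = 2*(-90)/(39 - 10) + 27009/13505 = 2*(-90)/29 + 27009/13505 = 2*(1/29)*(-90) + 27009/13505 = -180/29 + 27009/13505 = -1647639/391645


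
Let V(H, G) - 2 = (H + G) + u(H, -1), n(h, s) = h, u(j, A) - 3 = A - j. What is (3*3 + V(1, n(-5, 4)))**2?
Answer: 64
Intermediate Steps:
u(j, A) = 3 + A - j (u(j, A) = 3 + (A - j) = 3 + A - j)
V(H, G) = 4 + G (V(H, G) = 2 + ((H + G) + (3 - 1 - H)) = 2 + ((G + H) + (2 - H)) = 2 + (2 + G) = 4 + G)
(3*3 + V(1, n(-5, 4)))**2 = (3*3 + (4 - 5))**2 = (9 - 1)**2 = 8**2 = 64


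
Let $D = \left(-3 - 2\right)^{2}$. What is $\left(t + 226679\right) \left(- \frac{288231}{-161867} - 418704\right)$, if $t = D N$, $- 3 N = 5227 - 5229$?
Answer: $- \frac{15364088465811973}{161867} \approx -9.4918 \cdot 10^{10}$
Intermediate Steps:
$D = 25$ ($D = \left(-5\right)^{2} = 25$)
$N = \frac{2}{3}$ ($N = - \frac{5227 - 5229}{3} = \left(- \frac{1}{3}\right) \left(-2\right) = \frac{2}{3} \approx 0.66667$)
$t = \frac{50}{3}$ ($t = 25 \cdot \frac{2}{3} = \frac{50}{3} \approx 16.667$)
$\left(t + 226679\right) \left(- \frac{288231}{-161867} - 418704\right) = \left(\frac{50}{3} + 226679\right) \left(- \frac{288231}{-161867} - 418704\right) = \frac{680087 \left(\left(-288231\right) \left(- \frac{1}{161867}\right) - 418704\right)}{3} = \frac{680087 \left(\frac{288231}{161867} - 418704\right)}{3} = \frac{680087}{3} \left(- \frac{67774072137}{161867}\right) = - \frac{15364088465811973}{161867}$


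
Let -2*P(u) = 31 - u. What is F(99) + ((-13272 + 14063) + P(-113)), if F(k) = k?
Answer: 818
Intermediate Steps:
P(u) = -31/2 + u/2 (P(u) = -(31 - u)/2 = -31/2 + u/2)
F(99) + ((-13272 + 14063) + P(-113)) = 99 + ((-13272 + 14063) + (-31/2 + (1/2)*(-113))) = 99 + (791 + (-31/2 - 113/2)) = 99 + (791 - 72) = 99 + 719 = 818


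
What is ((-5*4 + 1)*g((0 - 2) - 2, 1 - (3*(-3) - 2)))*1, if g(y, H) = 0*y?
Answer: 0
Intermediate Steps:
g(y, H) = 0
((-5*4 + 1)*g((0 - 2) - 2, 1 - (3*(-3) - 2)))*1 = ((-5*4 + 1)*0)*1 = ((-20 + 1)*0)*1 = -19*0*1 = 0*1 = 0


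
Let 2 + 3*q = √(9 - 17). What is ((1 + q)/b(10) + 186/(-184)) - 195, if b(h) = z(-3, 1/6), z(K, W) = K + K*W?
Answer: -378877/1932 - 4*I*√2/21 ≈ -196.11 - 0.26937*I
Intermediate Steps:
q = -⅔ + 2*I*√2/3 (q = -⅔ + √(9 - 17)/3 = -⅔ + √(-8)/3 = -⅔ + (2*I*√2)/3 = -⅔ + 2*I*√2/3 ≈ -0.66667 + 0.94281*I)
b(h) = -7/2 (b(h) = -3*(1 + 1/6) = -3*(1 + ⅙) = -3*7/6 = -7/2)
((1 + q)/b(10) + 186/(-184)) - 195 = ((1 + (-⅔ + 2*I*√2/3))/(-7/2) + 186/(-184)) - 195 = ((⅓ + 2*I*√2/3)*(-2/7) + 186*(-1/184)) - 195 = ((-2/21 - 4*I*√2/21) - 93/92) - 195 = (-2137/1932 - 4*I*√2/21) - 195 = -378877/1932 - 4*I*√2/21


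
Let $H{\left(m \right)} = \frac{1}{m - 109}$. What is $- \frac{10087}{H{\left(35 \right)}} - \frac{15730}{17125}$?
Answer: $\frac{2556547004}{3425} \approx 7.4644 \cdot 10^{5}$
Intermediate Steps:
$H{\left(m \right)} = \frac{1}{-109 + m}$
$- \frac{10087}{H{\left(35 \right)}} - \frac{15730}{17125} = - \frac{10087}{\frac{1}{-109 + 35}} - \frac{15730}{17125} = - \frac{10087}{\frac{1}{-74}} - \frac{3146}{3425} = - \frac{10087}{- \frac{1}{74}} - \frac{3146}{3425} = \left(-10087\right) \left(-74\right) - \frac{3146}{3425} = 746438 - \frac{3146}{3425} = \frac{2556547004}{3425}$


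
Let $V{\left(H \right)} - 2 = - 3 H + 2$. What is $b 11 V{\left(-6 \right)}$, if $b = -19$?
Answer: $-4598$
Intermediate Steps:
$V{\left(H \right)} = 4 - 3 H$ ($V{\left(H \right)} = 2 - \left(-2 + 3 H\right) = 4 - 3 H$)
$b 11 V{\left(-6 \right)} = \left(-19\right) 11 \left(4 - -18\right) = - 209 \left(4 + 18\right) = \left(-209\right) 22 = -4598$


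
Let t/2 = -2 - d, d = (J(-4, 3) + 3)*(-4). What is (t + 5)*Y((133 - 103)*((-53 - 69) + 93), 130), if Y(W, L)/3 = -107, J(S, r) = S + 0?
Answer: 2247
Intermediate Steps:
J(S, r) = S
d = 4 (d = (-4 + 3)*(-4) = -1*(-4) = 4)
t = -12 (t = 2*(-2 - 1*4) = 2*(-2 - 4) = 2*(-6) = -12)
Y(W, L) = -321 (Y(W, L) = 3*(-107) = -321)
(t + 5)*Y((133 - 103)*((-53 - 69) + 93), 130) = (-12 + 5)*(-321) = -7*(-321) = 2247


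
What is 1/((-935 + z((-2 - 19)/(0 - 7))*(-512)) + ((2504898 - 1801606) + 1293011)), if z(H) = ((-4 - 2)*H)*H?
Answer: 1/2023016 ≈ 4.9431e-7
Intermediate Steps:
z(H) = -6*H**2 (z(H) = (-6*H)*H = -6*H**2)
1/((-935 + z((-2 - 19)/(0 - 7))*(-512)) + ((2504898 - 1801606) + 1293011)) = 1/((-935 - 6*(-2 - 19)**2/(0 - 7)**2*(-512)) + ((2504898 - 1801606) + 1293011)) = 1/((-935 - 6*(-21/(-7))**2*(-512)) + (703292 + 1293011)) = 1/((-935 - 6*(-21*(-1/7))**2*(-512)) + 1996303) = 1/((-935 - 6*3**2*(-512)) + 1996303) = 1/((-935 - 6*9*(-512)) + 1996303) = 1/((-935 - 54*(-512)) + 1996303) = 1/((-935 + 27648) + 1996303) = 1/(26713 + 1996303) = 1/2023016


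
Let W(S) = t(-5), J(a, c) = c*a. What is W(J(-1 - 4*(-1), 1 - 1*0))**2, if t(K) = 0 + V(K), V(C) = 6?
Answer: 36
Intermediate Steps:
J(a, c) = a*c
t(K) = 6 (t(K) = 0 + 6 = 6)
W(S) = 6
W(J(-1 - 4*(-1), 1 - 1*0))**2 = 6**2 = 36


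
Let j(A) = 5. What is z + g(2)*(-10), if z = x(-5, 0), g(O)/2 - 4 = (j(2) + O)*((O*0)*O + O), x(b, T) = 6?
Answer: -354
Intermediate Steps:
g(O) = 8 + 2*O*(5 + O) (g(O) = 8 + 2*((5 + O)*((O*0)*O + O)) = 8 + 2*((5 + O)*(0*O + O)) = 8 + 2*((5 + O)*(0 + O)) = 8 + 2*((5 + O)*O) = 8 + 2*(O*(5 + O)) = 8 + 2*O*(5 + O))
z = 6
z + g(2)*(-10) = 6 + (8 + 2*2² + 10*2)*(-10) = 6 + (8 + 2*4 + 20)*(-10) = 6 + (8 + 8 + 20)*(-10) = 6 + 36*(-10) = 6 - 360 = -354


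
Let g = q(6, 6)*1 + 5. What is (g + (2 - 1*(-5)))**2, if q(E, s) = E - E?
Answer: 144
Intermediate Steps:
q(E, s) = 0
g = 5 (g = 0*1 + 5 = 0 + 5 = 5)
(g + (2 - 1*(-5)))**2 = (5 + (2 - 1*(-5)))**2 = (5 + (2 + 5))**2 = (5 + 7)**2 = 12**2 = 144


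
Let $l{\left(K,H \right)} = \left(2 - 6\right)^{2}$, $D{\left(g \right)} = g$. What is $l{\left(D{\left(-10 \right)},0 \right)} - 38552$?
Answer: $-38536$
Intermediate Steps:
$l{\left(K,H \right)} = 16$ ($l{\left(K,H \right)} = \left(2 - 6\right)^{2} = \left(-4\right)^{2} = 16$)
$l{\left(D{\left(-10 \right)},0 \right)} - 38552 = 16 - 38552 = -38536$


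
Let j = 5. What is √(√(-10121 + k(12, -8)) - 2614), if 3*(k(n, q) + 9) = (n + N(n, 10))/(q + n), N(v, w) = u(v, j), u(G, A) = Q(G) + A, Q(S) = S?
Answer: √(-94104 + 6*I*√364593)/6 ≈ 0.98399 + 51.137*I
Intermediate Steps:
u(G, A) = A + G (u(G, A) = G + A = A + G)
N(v, w) = 5 + v
k(n, q) = -9 + (5 + 2*n)/(3*(n + q)) (k(n, q) = -9 + ((n + (5 + n))/(q + n))/3 = -9 + ((5 + 2*n)/(n + q))/3 = -9 + (5 + 2*n)/(3*(n + q)))
√(√(-10121 + k(12, -8)) - 2614) = √(√(-10121 + (5 - 27*(-8) - 25*12)/(3*(12 - 8))) - 2614) = √(√(-10121 + (⅓)*(5 + 216 - 300)/4) - 2614) = √(√(-10121 + (⅓)*(¼)*(-79)) - 2614) = √(√(-10121 - 79/12) - 2614) = √(√(-121531/12) - 2614) = √(I*√364593/6 - 2614) = √(-2614 + I*√364593/6)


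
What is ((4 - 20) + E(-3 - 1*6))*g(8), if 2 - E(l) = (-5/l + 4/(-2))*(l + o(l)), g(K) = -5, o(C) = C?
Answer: 200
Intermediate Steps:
E(l) = 2 - 2*l*(-2 - 5/l) (E(l) = 2 - (-5/l + 4/(-2))*(l + l) = 2 - (-5/l + 4*(-1/2))*2*l = 2 - (-5/l - 2)*2*l = 2 - (-2 - 5/l)*2*l = 2 - 2*l*(-2 - 5/l))
((4 - 20) + E(-3 - 1*6))*g(8) = ((4 - 20) + (12 + 4*(-3 - 1*6)))*(-5) = (-16 + (12 + 4*(-3 - 6)))*(-5) = (-16 + (12 + 4*(-9)))*(-5) = (-16 + (12 - 36))*(-5) = (-16 - 24)*(-5) = -40*(-5) = 200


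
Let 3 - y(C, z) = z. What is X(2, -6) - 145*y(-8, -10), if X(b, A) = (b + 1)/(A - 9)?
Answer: -9426/5 ≈ -1885.2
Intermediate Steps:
y(C, z) = 3 - z
X(b, A) = (1 + b)/(-9 + A)
X(2, -6) - 145*y(-8, -10) = (1 + 2)/(-9 - 6) - 145*(3 - 1*(-10)) = 3/(-15) - 145*(3 + 10) = -1/15*3 - 145*13 = -1/5 - 1885 = -9426/5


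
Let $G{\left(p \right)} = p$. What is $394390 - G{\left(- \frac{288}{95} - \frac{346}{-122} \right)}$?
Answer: $\frac{2285491183}{5795} \approx 3.9439 \cdot 10^{5}$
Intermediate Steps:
$394390 - G{\left(- \frac{288}{95} - \frac{346}{-122} \right)} = 394390 - \left(- \frac{288}{95} - \frac{346}{-122}\right) = 394390 - \left(\left(-288\right) \frac{1}{95} - - \frac{173}{61}\right) = 394390 - \left(- \frac{288}{95} + \frac{173}{61}\right) = 394390 - - \frac{1133}{5795} = 394390 + \frac{1133}{5795} = \frac{2285491183}{5795}$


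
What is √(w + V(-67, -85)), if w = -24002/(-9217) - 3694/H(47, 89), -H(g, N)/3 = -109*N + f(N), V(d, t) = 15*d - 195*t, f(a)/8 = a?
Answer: √962059356799775861874/248554839 ≈ 124.79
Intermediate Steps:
f(a) = 8*a
V(d, t) = -195*t + 15*d
H(g, N) = 303*N (H(g, N) = -3*(-109*N + 8*N) = -(-303)*N = 303*N)
w = 613214336/248554839 (w = -24002/(-9217) - 3694/(303*89) = -24002*(-1/9217) - 3694/26967 = 24002/9217 - 3694*1/26967 = 24002/9217 - 3694/26967 = 613214336/248554839 ≈ 2.4671)
√(w + V(-67, -85)) = √(613214336/248554839 + (-195*(-85) + 15*(-67))) = √(613214336/248554839 + (16575 - 1005)) = √(613214336/248554839 + 15570) = √(3870612057566/248554839) = √962059356799775861874/248554839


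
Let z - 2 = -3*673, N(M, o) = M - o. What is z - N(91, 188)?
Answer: -1920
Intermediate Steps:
z = -2017 (z = 2 - 3*673 = 2 - 2019 = -2017)
z - N(91, 188) = -2017 - (91 - 1*188) = -2017 - (91 - 188) = -2017 - 1*(-97) = -2017 + 97 = -1920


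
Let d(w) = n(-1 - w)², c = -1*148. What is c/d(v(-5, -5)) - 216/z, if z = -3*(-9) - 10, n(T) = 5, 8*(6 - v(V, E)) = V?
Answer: -7916/425 ≈ -18.626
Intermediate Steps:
v(V, E) = 6 - V/8
c = -148
d(w) = 25 (d(w) = 5² = 25)
z = 17 (z = 27 - 10 = 17)
c/d(v(-5, -5)) - 216/z = -148/25 - 216/17 = -7916/425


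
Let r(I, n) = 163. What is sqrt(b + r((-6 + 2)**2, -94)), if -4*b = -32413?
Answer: sqrt(33065)/2 ≈ 90.919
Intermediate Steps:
b = 32413/4 (b = -1/4*(-32413) = 32413/4 ≈ 8103.3)
sqrt(b + r((-6 + 2)**2, -94)) = sqrt(32413/4 + 163) = sqrt(33065/4) = sqrt(33065)/2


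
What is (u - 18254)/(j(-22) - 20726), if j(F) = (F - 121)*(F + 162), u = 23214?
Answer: -2480/20373 ≈ -0.12173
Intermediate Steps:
j(F) = (-121 + F)*(162 + F)
(u - 18254)/(j(-22) - 20726) = (23214 - 18254)/((-19602 + (-22)² + 41*(-22)) - 20726) = 4960/((-19602 + 484 - 902) - 20726) = 4960/(-20020 - 20726) = 4960/(-40746) = 4960*(-1/40746) = -2480/20373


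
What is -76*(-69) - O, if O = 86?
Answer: 5158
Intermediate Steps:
-76*(-69) - O = -76*(-69) - 1*86 = 5244 - 86 = 5158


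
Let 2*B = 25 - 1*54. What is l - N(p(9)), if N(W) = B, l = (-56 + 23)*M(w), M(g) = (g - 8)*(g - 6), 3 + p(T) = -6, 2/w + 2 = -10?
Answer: -19769/12 ≈ -1647.4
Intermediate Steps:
w = -⅙ (w = 2/(-2 - 10) = 2/(-12) = 2*(-1/12) = -⅙ ≈ -0.16667)
B = -29/2 (B = (25 - 1*54)/2 = (25 - 54)/2 = (½)*(-29) = -29/2 ≈ -14.500)
p(T) = -9 (p(T) = -3 - 6 = -9)
M(g) = (-8 + g)*(-6 + g)
l = -19943/12 (l = (-56 + 23)*(48 + (-⅙)² - 14*(-⅙)) = -33*(48 + 1/36 + 7/3) = -33*1813/36 = -19943/12 ≈ -1661.9)
N(W) = -29/2
l - N(p(9)) = -19943/12 - 1*(-29/2) = -19943/12 + 29/2 = -19769/12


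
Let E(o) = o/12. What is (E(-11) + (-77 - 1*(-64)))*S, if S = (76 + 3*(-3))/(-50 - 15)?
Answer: 11189/780 ≈ 14.345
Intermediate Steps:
S = -67/65 (S = (76 - 9)/(-65) = 67*(-1/65) = -67/65 ≈ -1.0308)
E(o) = o/12 (E(o) = o*(1/12) = o/12)
(E(-11) + (-77 - 1*(-64)))*S = ((1/12)*(-11) + (-77 - 1*(-64)))*(-67/65) = (-11/12 + (-77 + 64))*(-67/65) = (-11/12 - 13)*(-67/65) = -167/12*(-67/65) = 11189/780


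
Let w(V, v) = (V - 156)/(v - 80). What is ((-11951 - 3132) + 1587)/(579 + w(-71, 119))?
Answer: -263172/11177 ≈ -23.546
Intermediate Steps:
w(V, v) = (-156 + V)/(-80 + v)
((-11951 - 3132) + 1587)/(579 + w(-71, 119)) = ((-11951 - 3132) + 1587)/(579 + (-156 - 71)/(-80 + 119)) = (-15083 + 1587)/(579 - 227/39) = -13496/(579 + (1/39)*(-227)) = -13496/(579 - 227/39) = -13496/22354/39 = -13496*39/22354 = -263172/11177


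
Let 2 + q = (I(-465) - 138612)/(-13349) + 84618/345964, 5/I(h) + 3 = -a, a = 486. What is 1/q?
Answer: 161309693586/1391826180733 ≈ 0.11590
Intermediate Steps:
I(h) = -5/489 (I(h) = 5/(-3 - 1*486) = 5/(-3 - 486) = 5/(-489) = 5*(-1/489) = -5/489)
q = 1391826180733/161309693586 (q = -2 + ((-5/489 - 138612)/(-13349) + 84618/345964) = -2 + (-67781273/489*(-1/13349) + 84618*(1/345964)) = -2 + (9683039/932523 + 42309/172982) = -2 + 1714445567905/161309693586 = 1391826180733/161309693586 ≈ 8.6283)
1/q = 1/(1391826180733/161309693586) = 161309693586/1391826180733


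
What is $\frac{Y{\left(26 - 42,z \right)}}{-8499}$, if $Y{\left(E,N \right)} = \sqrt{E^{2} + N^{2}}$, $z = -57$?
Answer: $- \frac{\sqrt{3505}}{8499} \approx -0.0069659$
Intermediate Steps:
$\frac{Y{\left(26 - 42,z \right)}}{-8499} = \frac{\sqrt{\left(26 - 42\right)^{2} + \left(-57\right)^{2}}}{-8499} = \sqrt{\left(26 - 42\right)^{2} + 3249} \left(- \frac{1}{8499}\right) = \sqrt{\left(-16\right)^{2} + 3249} \left(- \frac{1}{8499}\right) = \sqrt{256 + 3249} \left(- \frac{1}{8499}\right) = \sqrt{3505} \left(- \frac{1}{8499}\right) = - \frac{\sqrt{3505}}{8499}$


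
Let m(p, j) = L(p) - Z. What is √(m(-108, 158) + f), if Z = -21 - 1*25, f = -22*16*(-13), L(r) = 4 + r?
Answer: 3*√502 ≈ 67.216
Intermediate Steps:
f = 4576 (f = -352*(-13) = 4576)
Z = -46 (Z = -21 - 25 = -46)
m(p, j) = 50 + p (m(p, j) = (4 + p) - 1*(-46) = (4 + p) + 46 = 50 + p)
√(m(-108, 158) + f) = √((50 - 108) + 4576) = √(-58 + 4576) = √4518 = 3*√502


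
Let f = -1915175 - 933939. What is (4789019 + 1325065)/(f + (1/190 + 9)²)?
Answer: -220718432400/102850087879 ≈ -2.1460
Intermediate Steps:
f = -2849114
(4789019 + 1325065)/(f + (1/190 + 9)²) = (4789019 + 1325065)/(-2849114 + (1/190 + 9)²) = 6114084/(-2849114 + (1/190 + 9)²) = 6114084/(-2849114 + (1711/190)²) = 6114084/(-2849114 + 2927521/36100) = 6114084/(-102850087879/36100) = 6114084*(-36100/102850087879) = -220718432400/102850087879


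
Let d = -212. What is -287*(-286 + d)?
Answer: 142926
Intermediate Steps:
-287*(-286 + d) = -287*(-286 - 212) = -287*(-498) = 142926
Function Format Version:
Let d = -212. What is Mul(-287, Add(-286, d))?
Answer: 142926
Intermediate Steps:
Mul(-287, Add(-286, d)) = Mul(-287, Add(-286, -212)) = Mul(-287, -498) = 142926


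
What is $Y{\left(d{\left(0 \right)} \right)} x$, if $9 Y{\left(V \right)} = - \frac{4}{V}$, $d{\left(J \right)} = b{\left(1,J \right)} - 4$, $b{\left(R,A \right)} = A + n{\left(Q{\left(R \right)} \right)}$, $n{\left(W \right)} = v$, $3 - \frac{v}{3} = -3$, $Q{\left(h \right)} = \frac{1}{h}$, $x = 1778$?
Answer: $- \frac{508}{9} \approx -56.444$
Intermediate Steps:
$v = 18$ ($v = 9 - -9 = 9 + 9 = 18$)
$n{\left(W \right)} = 18$
$b{\left(R,A \right)} = 18 + A$ ($b{\left(R,A \right)} = A + 18 = 18 + A$)
$d{\left(J \right)} = 14 + J$ ($d{\left(J \right)} = \left(18 + J\right) - 4 = 14 + J$)
$Y{\left(V \right)} = - \frac{4}{9 V}$ ($Y{\left(V \right)} = \frac{\left(-4\right) \frac{1}{V}}{9} = - \frac{4}{9 V}$)
$Y{\left(d{\left(0 \right)} \right)} x = - \frac{4}{9 \left(14 + 0\right)} 1778 = - \frac{4}{9 \cdot 14} \cdot 1778 = \left(- \frac{4}{9}\right) \frac{1}{14} \cdot 1778 = \left(- \frac{2}{63}\right) 1778 = - \frac{508}{9}$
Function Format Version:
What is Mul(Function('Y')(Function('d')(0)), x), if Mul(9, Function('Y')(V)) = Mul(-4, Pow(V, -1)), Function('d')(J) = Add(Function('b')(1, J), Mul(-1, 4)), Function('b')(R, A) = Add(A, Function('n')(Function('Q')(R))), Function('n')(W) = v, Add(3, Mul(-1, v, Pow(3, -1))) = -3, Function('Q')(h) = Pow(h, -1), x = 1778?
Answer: Rational(-508, 9) ≈ -56.444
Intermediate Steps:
v = 18 (v = Add(9, Mul(-3, -3)) = Add(9, 9) = 18)
Function('n')(W) = 18
Function('b')(R, A) = Add(18, A) (Function('b')(R, A) = Add(A, 18) = Add(18, A))
Function('d')(J) = Add(14, J) (Function('d')(J) = Add(Add(18, J), Mul(-1, 4)) = Add(Add(18, J), -4) = Add(14, J))
Function('Y')(V) = Mul(Rational(-4, 9), Pow(V, -1)) (Function('Y')(V) = Mul(Rational(1, 9), Mul(-4, Pow(V, -1))) = Mul(Rational(-4, 9), Pow(V, -1)))
Mul(Function('Y')(Function('d')(0)), x) = Mul(Mul(Rational(-4, 9), Pow(Add(14, 0), -1)), 1778) = Mul(Mul(Rational(-4, 9), Pow(14, -1)), 1778) = Mul(Mul(Rational(-4, 9), Rational(1, 14)), 1778) = Mul(Rational(-2, 63), 1778) = Rational(-508, 9)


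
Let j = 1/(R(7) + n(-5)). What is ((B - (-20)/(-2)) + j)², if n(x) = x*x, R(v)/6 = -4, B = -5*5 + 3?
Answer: 961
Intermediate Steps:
B = -22 (B = -25 + 3 = -22)
R(v) = -24 (R(v) = 6*(-4) = -24)
n(x) = x²
j = 1 (j = 1/(-24 + (-5)²) = 1/(-24 + 25) = 1/1 = 1)
((B - (-20)/(-2)) + j)² = ((-22 - (-20)/(-2)) + 1)² = ((-22 - (-20)*(-1)/2) + 1)² = ((-22 - 1*10) + 1)² = ((-22 - 10) + 1)² = (-32 + 1)² = (-31)² = 961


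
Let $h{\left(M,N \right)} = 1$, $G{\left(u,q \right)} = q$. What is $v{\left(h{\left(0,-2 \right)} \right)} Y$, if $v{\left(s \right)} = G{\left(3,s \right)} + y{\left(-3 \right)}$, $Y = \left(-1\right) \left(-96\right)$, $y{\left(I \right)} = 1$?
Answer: $192$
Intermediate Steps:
$Y = 96$
$v{\left(s \right)} = 1 + s$ ($v{\left(s \right)} = s + 1 = 1 + s$)
$v{\left(h{\left(0,-2 \right)} \right)} Y = \left(1 + 1\right) 96 = 2 \cdot 96 = 192$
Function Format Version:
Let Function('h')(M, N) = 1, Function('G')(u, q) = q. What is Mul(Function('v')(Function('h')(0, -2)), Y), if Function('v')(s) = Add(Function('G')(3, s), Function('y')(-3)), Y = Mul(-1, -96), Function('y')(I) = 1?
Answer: 192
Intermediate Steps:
Y = 96
Function('v')(s) = Add(1, s) (Function('v')(s) = Add(s, 1) = Add(1, s))
Mul(Function('v')(Function('h')(0, -2)), Y) = Mul(Add(1, 1), 96) = Mul(2, 96) = 192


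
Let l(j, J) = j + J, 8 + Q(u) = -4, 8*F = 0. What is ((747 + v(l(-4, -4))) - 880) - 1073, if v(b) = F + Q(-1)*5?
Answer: -1266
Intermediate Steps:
F = 0 (F = (⅛)*0 = 0)
Q(u) = -12 (Q(u) = -8 - 4 = -12)
l(j, J) = J + j
v(b) = -60 (v(b) = 0 - 12*5 = 0 - 60 = -60)
((747 + v(l(-4, -4))) - 880) - 1073 = ((747 - 60) - 880) - 1073 = (687 - 880) - 1073 = -193 - 1073 = -1266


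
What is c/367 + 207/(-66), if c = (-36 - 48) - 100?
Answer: -29371/8074 ≈ -3.6377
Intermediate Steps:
c = -184 (c = -84 - 100 = -184)
c/367 + 207/(-66) = -184/367 + 207/(-66) = -184*1/367 + 207*(-1/66) = -184/367 - 69/22 = -29371/8074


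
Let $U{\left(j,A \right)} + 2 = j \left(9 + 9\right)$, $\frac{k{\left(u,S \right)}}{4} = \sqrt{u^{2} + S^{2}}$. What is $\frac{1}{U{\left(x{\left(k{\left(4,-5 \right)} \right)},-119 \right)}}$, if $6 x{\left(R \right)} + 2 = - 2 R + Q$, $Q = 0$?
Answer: $\frac{1}{2944} - \frac{3 \sqrt{41}}{2944} \approx -0.0061852$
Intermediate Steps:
$k{\left(u,S \right)} = 4 \sqrt{S^{2} + u^{2}}$ ($k{\left(u,S \right)} = 4 \sqrt{u^{2} + S^{2}} = 4 \sqrt{S^{2} + u^{2}}$)
$x{\left(R \right)} = - \frac{1}{3} - \frac{R}{3}$ ($x{\left(R \right)} = - \frac{1}{3} + \frac{- 2 R + 0}{6} = - \frac{1}{3} + \frac{\left(-2\right) R}{6} = - \frac{1}{3} - \frac{R}{3}$)
$U{\left(j,A \right)} = -2 + 18 j$ ($U{\left(j,A \right)} = -2 + j \left(9 + 9\right) = -2 + j 18 = -2 + 18 j$)
$\frac{1}{U{\left(x{\left(k{\left(4,-5 \right)} \right)},-119 \right)}} = \frac{1}{-2 + 18 \left(- \frac{1}{3} - \frac{4 \sqrt{\left(-5\right)^{2} + 4^{2}}}{3}\right)} = \frac{1}{-2 + 18 \left(- \frac{1}{3} - \frac{4 \sqrt{25 + 16}}{3}\right)} = \frac{1}{-2 + 18 \left(- \frac{1}{3} - \frac{4 \sqrt{41}}{3}\right)} = \frac{1}{-2 - \left(6 + 24 \sqrt{41}\right)} = \frac{1}{-8 - 24 \sqrt{41}}$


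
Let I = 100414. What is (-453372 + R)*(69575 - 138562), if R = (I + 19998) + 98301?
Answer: 16188420433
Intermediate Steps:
R = 218713 (R = (100414 + 19998) + 98301 = 120412 + 98301 = 218713)
(-453372 + R)*(69575 - 138562) = (-453372 + 218713)*(69575 - 138562) = -234659*(-68987) = 16188420433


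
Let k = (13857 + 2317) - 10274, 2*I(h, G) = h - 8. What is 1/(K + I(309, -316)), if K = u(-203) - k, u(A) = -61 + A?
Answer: -2/12027 ≈ -0.00016629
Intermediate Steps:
I(h, G) = -4 + h/2 (I(h, G) = (h - 8)/2 = (-8 + h)/2 = -4 + h/2)
k = 5900 (k = 16174 - 10274 = 5900)
K = -6164 (K = (-61 - 203) - 1*5900 = -264 - 5900 = -6164)
1/(K + I(309, -316)) = 1/(-6164 + (-4 + (1/2)*309)) = 1/(-6164 + (-4 + 309/2)) = 1/(-6164 + 301/2) = 1/(-12027/2) = -2/12027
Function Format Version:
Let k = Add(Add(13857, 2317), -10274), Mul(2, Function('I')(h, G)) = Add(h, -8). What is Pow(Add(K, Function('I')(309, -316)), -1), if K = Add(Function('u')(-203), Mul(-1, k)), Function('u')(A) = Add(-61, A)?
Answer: Rational(-2, 12027) ≈ -0.00016629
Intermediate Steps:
Function('I')(h, G) = Add(-4, Mul(Rational(1, 2), h)) (Function('I')(h, G) = Mul(Rational(1, 2), Add(h, -8)) = Mul(Rational(1, 2), Add(-8, h)) = Add(-4, Mul(Rational(1, 2), h)))
k = 5900 (k = Add(16174, -10274) = 5900)
K = -6164 (K = Add(Add(-61, -203), Mul(-1, 5900)) = Add(-264, -5900) = -6164)
Pow(Add(K, Function('I')(309, -316)), -1) = Pow(Add(-6164, Add(-4, Mul(Rational(1, 2), 309))), -1) = Pow(Add(-6164, Add(-4, Rational(309, 2))), -1) = Pow(Add(-6164, Rational(301, 2)), -1) = Pow(Rational(-12027, 2), -1) = Rational(-2, 12027)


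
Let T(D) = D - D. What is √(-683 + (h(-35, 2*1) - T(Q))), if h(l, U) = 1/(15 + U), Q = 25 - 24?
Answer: 3*I*√21930/17 ≈ 26.133*I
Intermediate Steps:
Q = 1
T(D) = 0
√(-683 + (h(-35, 2*1) - T(Q))) = √(-683 + (1/(15 + 2*1) - 1*0)) = √(-683 + (1/(15 + 2) + 0)) = √(-683 + (1/17 + 0)) = √(-683 + 1/17) = √(-11610/17) = 3*I*√21930/17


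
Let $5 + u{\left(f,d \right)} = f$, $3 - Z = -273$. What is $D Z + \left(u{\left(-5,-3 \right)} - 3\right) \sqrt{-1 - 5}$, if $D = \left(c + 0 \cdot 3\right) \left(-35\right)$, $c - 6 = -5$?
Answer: $-9660 - 13 i \sqrt{6} \approx -9660.0 - 31.843 i$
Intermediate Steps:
$Z = 276$ ($Z = 3 - -273 = 3 + 273 = 276$)
$c = 1$ ($c = 6 - 5 = 1$)
$u{\left(f,d \right)} = -5 + f$
$D = -35$ ($D = \left(1 + 0 \cdot 3\right) \left(-35\right) = \left(1 + 0\right) \left(-35\right) = 1 \left(-35\right) = -35$)
$D Z + \left(u{\left(-5,-3 \right)} - 3\right) \sqrt{-1 - 5} = \left(-35\right) 276 + \left(\left(-5 - 5\right) - 3\right) \sqrt{-1 - 5} = -9660 + \left(-10 - 3\right) \sqrt{-6} = -9660 - 13 i \sqrt{6}$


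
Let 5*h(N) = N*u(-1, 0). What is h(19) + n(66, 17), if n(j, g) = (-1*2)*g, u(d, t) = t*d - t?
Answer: -34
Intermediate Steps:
u(d, t) = -t + d*t (u(d, t) = d*t - t = -t + d*t)
n(j, g) = -2*g
h(N) = 0 (h(N) = (N*(0*(-1 - 1)))/5 = (N*(0*(-2)))/5 = (N*0)/5 = (1/5)*0 = 0)
h(19) + n(66, 17) = 0 - 2*17 = 0 - 34 = -34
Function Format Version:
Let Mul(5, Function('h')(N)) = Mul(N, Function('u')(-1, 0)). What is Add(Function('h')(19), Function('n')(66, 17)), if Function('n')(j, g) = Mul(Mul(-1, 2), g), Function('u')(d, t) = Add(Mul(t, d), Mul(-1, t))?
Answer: -34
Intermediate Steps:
Function('u')(d, t) = Add(Mul(-1, t), Mul(d, t)) (Function('u')(d, t) = Add(Mul(d, t), Mul(-1, t)) = Add(Mul(-1, t), Mul(d, t)))
Function('n')(j, g) = Mul(-2, g)
Function('h')(N) = 0 (Function('h')(N) = Mul(Rational(1, 5), Mul(N, Mul(0, Add(-1, -1)))) = Mul(Rational(1, 5), Mul(N, Mul(0, -2))) = Mul(Rational(1, 5), Mul(N, 0)) = Mul(Rational(1, 5), 0) = 0)
Add(Function('h')(19), Function('n')(66, 17)) = Add(0, Mul(-2, 17)) = Add(0, -34) = -34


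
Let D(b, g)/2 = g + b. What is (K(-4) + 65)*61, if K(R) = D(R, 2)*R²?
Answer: 61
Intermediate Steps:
D(b, g) = 2*b + 2*g (D(b, g) = 2*(g + b) = 2*(b + g) = 2*b + 2*g)
K(R) = R²*(4 + 2*R) (K(R) = (2*R + 2*2)*R² = (2*R + 4)*R² = (4 + 2*R)*R² = R²*(4 + 2*R))
(K(-4) + 65)*61 = (2*(-4)²*(2 - 4) + 65)*61 = (2*16*(-2) + 65)*61 = (-64 + 65)*61 = 1*61 = 61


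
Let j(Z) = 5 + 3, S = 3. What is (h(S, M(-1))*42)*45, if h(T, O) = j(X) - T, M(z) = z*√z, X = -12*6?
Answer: 9450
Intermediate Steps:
X = -72 (X = -3*24 = -72)
j(Z) = 8
M(z) = z^(3/2)
h(T, O) = 8 - T
(h(S, M(-1))*42)*45 = ((8 - 1*3)*42)*45 = ((8 - 3)*42)*45 = (5*42)*45 = 210*45 = 9450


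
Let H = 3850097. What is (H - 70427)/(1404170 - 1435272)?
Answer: -1889835/15551 ≈ -121.53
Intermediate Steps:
(H - 70427)/(1404170 - 1435272) = (3850097 - 70427)/(1404170 - 1435272) = 3779670/(-31102) = 3779670*(-1/31102) = -1889835/15551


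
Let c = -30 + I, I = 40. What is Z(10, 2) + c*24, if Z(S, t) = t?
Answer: 242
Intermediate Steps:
c = 10 (c = -30 + 40 = 10)
Z(10, 2) + c*24 = 2 + 10*24 = 2 + 240 = 242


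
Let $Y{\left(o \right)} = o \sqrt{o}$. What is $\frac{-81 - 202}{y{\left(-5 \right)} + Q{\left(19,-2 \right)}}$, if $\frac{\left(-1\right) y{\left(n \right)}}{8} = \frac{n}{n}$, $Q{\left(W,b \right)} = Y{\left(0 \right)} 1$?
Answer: $\frac{283}{8} \approx 35.375$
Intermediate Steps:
$Y{\left(o \right)} = o^{\frac{3}{2}}$
$Q{\left(W,b \right)} = 0$ ($Q{\left(W,b \right)} = 0^{\frac{3}{2}} \cdot 1 = 0 \cdot 1 = 0$)
$y{\left(n \right)} = -8$ ($y{\left(n \right)} = - 8 \frac{n}{n} = \left(-8\right) 1 = -8$)
$\frac{-81 - 202}{y{\left(-5 \right)} + Q{\left(19,-2 \right)}} = \frac{-81 - 202}{-8 + 0} = - \frac{283}{-8} = \left(-283\right) \left(- \frac{1}{8}\right) = \frac{283}{8}$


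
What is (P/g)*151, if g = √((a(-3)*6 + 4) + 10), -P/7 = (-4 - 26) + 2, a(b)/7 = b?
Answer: -1057*I*√7 ≈ -2796.6*I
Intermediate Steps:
a(b) = 7*b
P = 196 (P = -7*((-4 - 26) + 2) = -7*(-30 + 2) = -7*(-28) = 196)
g = 4*I*√7 (g = √(((7*(-3))*6 + 4) + 10) = √((-21*6 + 4) + 10) = √((-126 + 4) + 10) = √(-122 + 10) = √(-112) = 4*I*√7 ≈ 10.583*I)
(P/g)*151 = (196/((4*I*√7)))*151 = (196*(-I*√7/28))*151 = -7*I*√7*151 = -1057*I*√7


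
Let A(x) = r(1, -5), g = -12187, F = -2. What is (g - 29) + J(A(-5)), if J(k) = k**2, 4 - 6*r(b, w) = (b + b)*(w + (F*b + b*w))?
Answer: -109748/9 ≈ -12194.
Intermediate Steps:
r(b, w) = 2/3 - b*(w - 2*b + b*w)/3 (r(b, w) = 2/3 - (b + b)*(w + (-2*b + b*w))/6 = 2/3 - 2*b*(w - 2*b + b*w)/6 = 2/3 - b*(w - 2*b + b*w)/3)
A(x) = 14/3 (A(x) = 2/3 + (2/3)*1**2 - 1/3*1*(-5) - 1/3*(-5)*1**2 = 2/3 + (2/3)*1 + 5/3 - 1/3*(-5)*1 = 2/3 + 2/3 + 5/3 + 5/3 = 14/3)
(g - 29) + J(A(-5)) = (-12187 - 29) + (14/3)**2 = -12216 + 196/9 = -109748/9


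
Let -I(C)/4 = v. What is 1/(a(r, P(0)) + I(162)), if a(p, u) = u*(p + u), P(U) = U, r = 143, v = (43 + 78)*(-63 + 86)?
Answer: -1/11132 ≈ -8.9831e-5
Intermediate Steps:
v = 2783 (v = 121*23 = 2783)
I(C) = -11132 (I(C) = -4*2783 = -11132)
1/(a(r, P(0)) + I(162)) = 1/(0*(143 + 0) - 11132) = 1/(0*143 - 11132) = 1/(0 - 11132) = 1/(-11132) = -1/11132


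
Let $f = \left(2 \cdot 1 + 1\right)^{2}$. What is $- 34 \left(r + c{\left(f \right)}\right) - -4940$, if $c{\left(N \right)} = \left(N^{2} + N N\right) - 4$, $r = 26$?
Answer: $-1316$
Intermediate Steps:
$f = 9$ ($f = \left(2 + 1\right)^{2} = 3^{2} = 9$)
$c{\left(N \right)} = -4 + 2 N^{2}$ ($c{\left(N \right)} = \left(N^{2} + N^{2}\right) - 4 = 2 N^{2} - 4 = -4 + 2 N^{2}$)
$- 34 \left(r + c{\left(f \right)}\right) - -4940 = - 34 \left(26 - \left(4 - 2 \cdot 9^{2}\right)\right) - -4940 = - 34 \left(26 + \left(-4 + 2 \cdot 81\right)\right) + 4940 = - 34 \left(26 + \left(-4 + 162\right)\right) + 4940 = - 34 \left(26 + 158\right) + 4940 = \left(-34\right) 184 + 4940 = -6256 + 4940 = -1316$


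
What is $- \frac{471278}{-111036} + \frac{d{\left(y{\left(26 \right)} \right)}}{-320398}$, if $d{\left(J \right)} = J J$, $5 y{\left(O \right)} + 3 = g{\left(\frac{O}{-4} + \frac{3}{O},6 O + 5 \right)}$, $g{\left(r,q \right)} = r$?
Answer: $\frac{159489670215269}{37576846146450} \approx 4.2444$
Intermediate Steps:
$y{\left(O \right)} = - \frac{3}{5} - \frac{O}{20} + \frac{3}{5 O}$ ($y{\left(O \right)} = - \frac{3}{5} + \frac{\frac{O}{-4} + \frac{3}{O}}{5} = - \frac{3}{5} + \frac{O \left(- \frac{1}{4}\right) + \frac{3}{O}}{5} = - \frac{3}{5} + \frac{- \frac{O}{4} + \frac{3}{O}}{5} = - \frac{3}{5} + \frac{\frac{3}{O} - \frac{O}{4}}{5} = - \frac{3}{5} - \left(- \frac{3}{5 O} + \frac{O}{20}\right) = - \frac{3}{5} - \frac{O}{20} + \frac{3}{5 O}$)
$d{\left(J \right)} = J^{2}$
$- \frac{471278}{-111036} + \frac{d{\left(y{\left(26 \right)} \right)}}{-320398} = - \frac{471278}{-111036} + \frac{\left(\frac{12 - 26^{2} - 312}{20 \cdot 26}\right)^{2}}{-320398} = \left(-471278\right) \left(- \frac{1}{111036}\right) + \left(\frac{1}{20} \cdot \frac{1}{26} \left(12 - 676 - 312\right)\right)^{2} \left(- \frac{1}{320398}\right) = \frac{235639}{55518} + \left(\frac{1}{20} \cdot \frac{1}{26} \left(12 - 676 - 312\right)\right)^{2} \left(- \frac{1}{320398}\right) = \frac{235639}{55518} + \left(\frac{1}{20} \cdot \frac{1}{26} \left(-976\right)\right)^{2} \left(- \frac{1}{320398}\right) = \frac{235639}{55518} + \left(- \frac{122}{65}\right)^{2} \left(- \frac{1}{320398}\right) = \frac{235639}{55518} + \frac{14884}{4225} \left(- \frac{1}{320398}\right) = \frac{235639}{55518} - \frac{7442}{676840775} = \frac{159489670215269}{37576846146450}$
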